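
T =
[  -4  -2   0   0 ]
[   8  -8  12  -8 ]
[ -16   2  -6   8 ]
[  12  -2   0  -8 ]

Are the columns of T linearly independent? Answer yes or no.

no

Row reduce T to echelon form.
R2 ← R2 + (2)·R1: [0, -12, 12, -8]
R3 ← R3 − (4)·R1: [0, 10, -6, 8]
R4 ← R4 + (3)·R1: [0, -8, 0, -8]
R3 ← R3 + (5/6)·R2: [0, 0, 4, 4/3]
R4 ← R4 − (2/3)·R2: [0, 0, -8, -8/3]
R4 ← R4 + (2)·R3: [0, 0, 0, 0]
3 pivots among 4 columns.
Only 3 < 4 pivot columns, so the columns are linearly dependent.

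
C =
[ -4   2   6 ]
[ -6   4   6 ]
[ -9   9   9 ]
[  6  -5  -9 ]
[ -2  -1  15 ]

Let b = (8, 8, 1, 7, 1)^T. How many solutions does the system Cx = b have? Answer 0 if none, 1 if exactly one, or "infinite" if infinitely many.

0

Row reduce the augmented matrix [C | b].
R2 ← R2 − (3/2)·R1: [0, 1, -3, -4]
R3 ← R3 − (9/4)·R1: [0, 9/2, -9/2, -17]
R4 ← R4 + (3/2)·R1: [0, -2, 0, 19]
R5 ← R5 − (1/2)·R1: [0, -2, 12, -3]
R3 ← R3 − (9/2)·R2: [0, 0, 9, 1]
R4 ← R4 + (2)·R2: [0, 0, -6, 11]
R5 ← R5 + (2)·R2: [0, 0, 6, -11]
R4 ← R4 + (2/3)·R3: [0, 0, 0, 35/3]
R5 ← R5 − (2/3)·R3: [0, 0, 0, -35/3]
R5 ← R5 + R4: [0, 0, 0, 0]
The echelon form has 4 nonzero rows; the last pivot sits in the augmented column, so rank(C) = 3 but rank([C|b]) = 4.
Since the ranks differ, the system is inconsistent.
It has no solutions.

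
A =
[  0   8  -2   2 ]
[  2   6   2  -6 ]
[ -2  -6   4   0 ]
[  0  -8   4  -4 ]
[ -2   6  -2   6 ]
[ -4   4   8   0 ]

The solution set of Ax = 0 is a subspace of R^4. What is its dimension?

Row reduce to echelon form.
Swap R1 ↔ R2
R3 ← R3 + R1: [0, 0, 6, -6]
R5 ← R5 + R1: [0, 12, 0, 0]
R6 ← R6 + (2)·R1: [0, 16, 12, -12]
R4 ← R4 + R2: [0, 0, 2, -2]
R5 ← R5 − (3/2)·R2: [0, 0, 3, -3]
R6 ← R6 − (2)·R2: [0, 0, 16, -16]
R4 ← R4 − (1/3)·R3: [0, 0, 0, 0]
R5 ← R5 − (1/2)·R3: [0, 0, 0, 0]
R6 ← R6 − (8/3)·R3: [0, 0, 0, 0]
3 nonzero rows, so rank(A) = 3.
A has 4 columns; by rank–nullity, nullity = 4 − 3 = 1.

1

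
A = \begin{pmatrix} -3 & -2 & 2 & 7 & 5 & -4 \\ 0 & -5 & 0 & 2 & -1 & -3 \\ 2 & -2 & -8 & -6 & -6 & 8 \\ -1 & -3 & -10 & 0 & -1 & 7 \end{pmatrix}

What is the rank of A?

4

Row reduce to echelon form.
R3 ← R3 + (2/3)·R1: [0, -10/3, -20/3, -4/3, -8/3, 16/3]
R4 ← R4 − (1/3)·R1: [0, -7/3, -32/3, -7/3, -8/3, 25/3]
R3 ← R3 − (2/3)·R2: [0, 0, -20/3, -8/3, -2, 22/3]
R4 ← R4 − (7/15)·R2: [0, 0, -32/3, -49/15, -11/5, 146/15]
R4 ← R4 − (8/5)·R3: [0, 0, 0, 1, 1, -2]
Echelon form has 4 nonzero rows, so rank(A) = 4.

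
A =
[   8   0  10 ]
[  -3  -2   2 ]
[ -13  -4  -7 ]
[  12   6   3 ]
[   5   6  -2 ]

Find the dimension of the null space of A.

Row reduce to echelon form.
R2 ← R2 + (3/8)·R1: [0, -2, 23/4]
R3 ← R3 + (13/8)·R1: [0, -4, 37/4]
R4 ← R4 − (3/2)·R1: [0, 6, -12]
R5 ← R5 − (5/8)·R1: [0, 6, -33/4]
R3 ← R3 − (2)·R2: [0, 0, -9/4]
R4 ← R4 + (3)·R2: [0, 0, 21/4]
R5 ← R5 + (3)·R2: [0, 0, 9]
R4 ← R4 + (7/3)·R3: [0, 0, 0]
R5 ← R5 + (4)·R3: [0, 0, 0]
3 nonzero rows, so rank(A) = 3.
A has 3 columns; by rank–nullity, nullity = 3 − 3 = 0.

0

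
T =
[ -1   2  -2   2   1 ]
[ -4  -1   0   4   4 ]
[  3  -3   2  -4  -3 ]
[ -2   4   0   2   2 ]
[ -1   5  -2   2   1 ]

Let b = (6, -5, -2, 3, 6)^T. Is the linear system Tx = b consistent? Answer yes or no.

Row reduce the augmented matrix [T | b].
R2 ← R2 − (4)·R1: [0, -9, 8, -4, 0, -29]
R3 ← R3 + (3)·R1: [0, 3, -4, 2, 0, 16]
R4 ← R4 − (2)·R1: [0, 0, 4, -2, 0, -9]
R5 ← R5 − R1: [0, 3, 0, 0, 0, 0]
R3 ← R3 + (1/3)·R2: [0, 0, -4/3, 2/3, 0, 19/3]
R5 ← R5 + (1/3)·R2: [0, 0, 8/3, -4/3, 0, -29/3]
R4 ← R4 + (3)·R3: [0, 0, 0, 0, 0, 10]
R5 ← R5 + (2)·R3: [0, 0, 0, 0, 0, 3]
R5 ← R5 − (3/10)·R4: [0, 0, 0, 0, 0, 0]
The echelon form has 4 nonzero rows; the last pivot sits in the augmented column, so rank(T) = 3 but rank([T|b]) = 4.
Since the ranks differ, the system is inconsistent.

no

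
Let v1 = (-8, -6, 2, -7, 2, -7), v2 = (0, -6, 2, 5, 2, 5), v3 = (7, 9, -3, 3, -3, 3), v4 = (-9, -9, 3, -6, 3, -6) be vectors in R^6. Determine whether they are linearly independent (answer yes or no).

no

Form the matrix with these vectors as rows and row reduce.
R3 ← R3 + (7/8)·R1: [0, 15/4, -5/4, -25/8, -5/4, -25/8]
R4 ← R4 − (9/8)·R1: [0, -9/4, 3/4, 15/8, 3/4, 15/8]
R3 ← R3 + (5/8)·R2: [0, 0, 0, 0, 0, 0]
R4 ← R4 − (3/8)·R2: [0, 0, 0, 0, 0, 0]
2 nonzero rows, so the 4 vectors span a space of dimension 2.
Since 2 < 4, the vectors are linearly dependent.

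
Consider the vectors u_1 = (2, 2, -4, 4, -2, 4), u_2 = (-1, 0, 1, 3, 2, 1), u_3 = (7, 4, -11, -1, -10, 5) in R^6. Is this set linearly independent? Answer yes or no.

Form the matrix with these vectors as rows and row reduce.
R2 ← R2 + (1/2)·R1: [0, 1, -1, 5, 1, 3]
R3 ← R3 − (7/2)·R1: [0, -3, 3, -15, -3, -9]
R3 ← R3 + (3)·R2: [0, 0, 0, 0, 0, 0]
2 nonzero rows, so the 3 vectors span a space of dimension 2.
Since 2 < 3, the vectors are linearly dependent.

no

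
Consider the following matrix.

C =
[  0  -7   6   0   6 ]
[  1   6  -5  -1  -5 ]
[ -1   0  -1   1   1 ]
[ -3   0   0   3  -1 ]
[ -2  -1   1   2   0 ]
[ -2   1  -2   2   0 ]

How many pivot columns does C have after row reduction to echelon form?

Row reduce to echelon form.
Swap R1 ↔ R2
R3 ← R3 + R1: [0, 6, -6, 0, -4]
R4 ← R4 + (3)·R1: [0, 18, -15, 0, -16]
R5 ← R5 + (2)·R1: [0, 11, -9, 0, -10]
R6 ← R6 + (2)·R1: [0, 13, -12, 0, -10]
R3 ← R3 + (6/7)·R2: [0, 0, -6/7, 0, 8/7]
R4 ← R4 + (18/7)·R2: [0, 0, 3/7, 0, -4/7]
R5 ← R5 + (11/7)·R2: [0, 0, 3/7, 0, -4/7]
R6 ← R6 + (13/7)·R2: [0, 0, -6/7, 0, 8/7]
R4 ← R4 + (1/2)·R3: [0, 0, 0, 0, 0]
R5 ← R5 + (1/2)·R3: [0, 0, 0, 0, 0]
R6 ← R6 − R3: [0, 0, 0, 0, 0]
Echelon form has 3 nonzero rows, so rank(C) = 3.
Each nonzero row contributes one pivot column: 3 pivot columns.

3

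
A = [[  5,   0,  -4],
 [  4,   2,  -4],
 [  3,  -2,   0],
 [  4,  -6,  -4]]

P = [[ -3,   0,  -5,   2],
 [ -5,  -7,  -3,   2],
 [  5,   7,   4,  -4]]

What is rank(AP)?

3

First compute AP:
[[-35, -28, -41,  26],
 [-42, -42, -42,  28],
 [  1,  14,  -9,   2],
 [ -2,  14, -18,  12]]
Now row reduce the product.
R2 ← R2 − (6/5)·R1: [0, -42/5, 36/5, -16/5]
R3 ← R3 + (1/35)·R1: [0, 66/5, -356/35, 96/35]
R4 ← R4 − (2/35)·R1: [0, 78/5, -548/35, 368/35]
R3 ← R3 + (11/7)·R2: [0, 0, 8/7, -16/7]
R4 ← R4 + (13/7)·R2: [0, 0, -16/7, 32/7]
R4 ← R4 + (2)·R3: [0, 0, 0, 0]
3 nonzero rows, so rank(AP) = 3.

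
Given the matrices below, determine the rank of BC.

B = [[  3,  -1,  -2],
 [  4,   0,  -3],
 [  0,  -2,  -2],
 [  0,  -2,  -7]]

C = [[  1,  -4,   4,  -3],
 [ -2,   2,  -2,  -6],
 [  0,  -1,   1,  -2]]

2

First compute BC:
[[  5, -12,  12,   1],
 [  4, -13,  13,  -6],
 [  4,  -2,   2,  16],
 [  4,   3,  -3,  26]]
Now row reduce the product.
R2 ← R2 − (4/5)·R1: [0, -17/5, 17/5, -34/5]
R3 ← R3 − (4/5)·R1: [0, 38/5, -38/5, 76/5]
R4 ← R4 − (4/5)·R1: [0, 63/5, -63/5, 126/5]
R3 ← R3 + (38/17)·R2: [0, 0, 0, 0]
R4 ← R4 + (63/17)·R2: [0, 0, 0, 0]
2 nonzero rows, so rank(BC) = 2.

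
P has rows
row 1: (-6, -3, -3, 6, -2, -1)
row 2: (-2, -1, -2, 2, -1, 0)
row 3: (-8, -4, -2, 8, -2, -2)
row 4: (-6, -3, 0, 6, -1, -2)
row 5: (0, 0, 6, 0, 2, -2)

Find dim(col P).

Row reduce to echelon form.
R2 ← R2 − (1/3)·R1: [0, 0, -1, 0, -1/3, 1/3]
R3 ← R3 − (4/3)·R1: [0, 0, 2, 0, 2/3, -2/3]
R4 ← R4 − R1: [0, 0, 3, 0, 1, -1]
R3 ← R3 + (2)·R2: [0, 0, 0, 0, 0, 0]
R4 ← R4 + (3)·R2: [0, 0, 0, 0, 0, 0]
R5 ← R5 + (6)·R2: [0, 0, 0, 0, 0, 0]
Echelon form has 2 nonzero rows, so rank(P) = 2.
The column space has dimension equal to the rank: 2.

2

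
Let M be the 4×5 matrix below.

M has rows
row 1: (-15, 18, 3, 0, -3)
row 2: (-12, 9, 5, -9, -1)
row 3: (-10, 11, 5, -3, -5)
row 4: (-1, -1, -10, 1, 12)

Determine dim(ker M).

Row reduce to echelon form.
R2 ← R2 − (4/5)·R1: [0, -27/5, 13/5, -9, 7/5]
R3 ← R3 − (2/3)·R1: [0, -1, 3, -3, -3]
R4 ← R4 − (1/15)·R1: [0, -11/5, -51/5, 1, 61/5]
R3 ← R3 − (5/27)·R2: [0, 0, 68/27, -4/3, -88/27]
R4 ← R4 − (11/27)·R2: [0, 0, -304/27, 14/3, 314/27]
R4 ← R4 + (76/17)·R3: [0, 0, 0, -22/17, -50/17]
4 nonzero rows, so rank(M) = 4.
M has 5 columns; by rank–nullity, nullity = 5 − 4 = 1.

1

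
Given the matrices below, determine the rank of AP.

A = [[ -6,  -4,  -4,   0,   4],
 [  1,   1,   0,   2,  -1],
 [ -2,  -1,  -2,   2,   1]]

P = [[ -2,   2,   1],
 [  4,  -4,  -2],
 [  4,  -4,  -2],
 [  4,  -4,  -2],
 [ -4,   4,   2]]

First compute AP:
[[-36,  36,  18],
 [ 14, -14,  -7],
 [ -4,   4,   2]]
Now row reduce the product.
R2 ← R2 + (7/18)·R1: [0, 0, 0]
R3 ← R3 − (1/9)·R1: [0, 0, 0]
1 nonzero row, so rank(AP) = 1.

1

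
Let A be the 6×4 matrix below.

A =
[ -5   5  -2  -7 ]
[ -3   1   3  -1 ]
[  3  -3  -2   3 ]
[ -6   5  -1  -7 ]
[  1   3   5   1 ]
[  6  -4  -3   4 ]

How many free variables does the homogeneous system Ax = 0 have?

0

Row reduce to echelon form.
R2 ← R2 − (3/5)·R1: [0, -2, 21/5, 16/5]
R3 ← R3 + (3/5)·R1: [0, 0, -16/5, -6/5]
R4 ← R4 − (6/5)·R1: [0, -1, 7/5, 7/5]
R5 ← R5 + (1/5)·R1: [0, 4, 23/5, -2/5]
R6 ← R6 + (6/5)·R1: [0, 2, -27/5, -22/5]
R4 ← R4 − (1/2)·R2: [0, 0, -7/10, -1/5]
R5 ← R5 + (2)·R2: [0, 0, 13, 6]
R6 ← R6 + R2: [0, 0, -6/5, -6/5]
R4 ← R4 − (7/32)·R3: [0, 0, 0, 1/16]
R5 ← R5 + (65/16)·R3: [0, 0, 0, 9/8]
R6 ← R6 − (3/8)·R3: [0, 0, 0, -3/4]
R5 ← R5 − (18)·R4: [0, 0, 0, 0]
R6 ← R6 + (12)·R4: [0, 0, 0, 0]
4 nonzero rows, so rank(A) = 4.
A has 4 columns; by rank–nullity, nullity = 4 − 4 = 0.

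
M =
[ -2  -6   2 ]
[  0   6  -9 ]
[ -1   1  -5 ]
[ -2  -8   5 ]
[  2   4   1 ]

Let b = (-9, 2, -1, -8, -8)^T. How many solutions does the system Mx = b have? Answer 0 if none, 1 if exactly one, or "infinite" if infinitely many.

0

Row reduce the augmented matrix [M | b].
R3 ← R3 − (1/2)·R1: [0, 4, -6, 7/2]
R4 ← R4 − R1: [0, -2, 3, 1]
R5 ← R5 + R1: [0, -2, 3, -17]
R3 ← R3 − (2/3)·R2: [0, 0, 0, 13/6]
R4 ← R4 + (1/3)·R2: [0, 0, 0, 5/3]
R5 ← R5 + (1/3)·R2: [0, 0, 0, -49/3]
R4 ← R4 − (10/13)·R3: [0, 0, 0, 0]
R5 ← R5 + (98/13)·R3: [0, 0, 0, 0]
The echelon form has 3 nonzero rows; the last pivot sits in the augmented column, so rank(M) = 2 but rank([M|b]) = 3.
Since the ranks differ, the system is inconsistent.
It has no solutions.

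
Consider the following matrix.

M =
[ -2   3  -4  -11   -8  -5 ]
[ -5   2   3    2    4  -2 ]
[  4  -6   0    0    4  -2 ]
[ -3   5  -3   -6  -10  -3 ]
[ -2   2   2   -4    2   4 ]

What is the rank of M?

5

Row reduce to echelon form.
R2 ← R2 − (5/2)·R1: [0, -11/2, 13, 59/2, 24, 21/2]
R3 ← R3 + (2)·R1: [0, 0, -8, -22, -12, -12]
R4 ← R4 − (3/2)·R1: [0, 1/2, 3, 21/2, 2, 9/2]
R5 ← R5 − R1: [0, -1, 6, 7, 10, 9]
R4 ← R4 + (1/11)·R2: [0, 0, 46/11, 145/11, 46/11, 60/11]
R5 ← R5 − (2/11)·R2: [0, 0, 40/11, 18/11, 62/11, 78/11]
R4 ← R4 + (23/44)·R3: [0, 0, 0, 37/22, -23/11, -9/11]
R5 ← R5 + (5/11)·R3: [0, 0, 0, -92/11, 2/11, 18/11]
R5 ← R5 + (184/37)·R4: [0, 0, 0, 0, -378/37, -90/37]
Echelon form has 5 nonzero rows, so rank(M) = 5.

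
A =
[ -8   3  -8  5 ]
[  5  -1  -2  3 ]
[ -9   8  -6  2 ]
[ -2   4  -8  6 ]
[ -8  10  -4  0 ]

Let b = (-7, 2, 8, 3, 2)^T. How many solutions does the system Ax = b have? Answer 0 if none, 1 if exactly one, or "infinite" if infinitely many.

0

Row reduce the augmented matrix [A | b].
R2 ← R2 + (5/8)·R1: [0, 7/8, -7, 49/8, -19/8]
R3 ← R3 − (9/8)·R1: [0, 37/8, 3, -29/8, 127/8]
R4 ← R4 − (1/4)·R1: [0, 13/4, -6, 19/4, 19/4]
R5 ← R5 − R1: [0, 7, 4, -5, 9]
R3 ← R3 − (37/7)·R2: [0, 0, 40, -36, 199/7]
R4 ← R4 − (26/7)·R2: [0, 0, 20, -18, 95/7]
R5 ← R5 − (8)·R2: [0, 0, 60, -54, 28]
R4 ← R4 − (1/2)·R3: [0, 0, 0, 0, -9/14]
R5 ← R5 − (3/2)·R3: [0, 0, 0, 0, -205/14]
R5 ← R5 − (205/9)·R4: [0, 0, 0, 0, 0]
The echelon form has 4 nonzero rows; the last pivot sits in the augmented column, so rank(A) = 3 but rank([A|b]) = 4.
Since the ranks differ, the system is inconsistent.
It has no solutions.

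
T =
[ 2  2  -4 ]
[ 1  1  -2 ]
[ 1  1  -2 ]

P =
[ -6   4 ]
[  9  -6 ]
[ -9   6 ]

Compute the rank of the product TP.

1

First compute TP:
[[ 42, -28],
 [ 21, -14],
 [ 21, -14]]
Now row reduce the product.
R2 ← R2 − (1/2)·R1: [0, 0]
R3 ← R3 − (1/2)·R1: [0, 0]
1 nonzero row, so rank(TP) = 1.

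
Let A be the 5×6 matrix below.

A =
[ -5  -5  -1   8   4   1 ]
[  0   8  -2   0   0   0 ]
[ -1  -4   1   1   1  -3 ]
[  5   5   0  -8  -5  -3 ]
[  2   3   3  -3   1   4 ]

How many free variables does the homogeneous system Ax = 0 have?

Row reduce to echelon form.
R3 ← R3 − (1/5)·R1: [0, -3, 6/5, -3/5, 1/5, -16/5]
R4 ← R4 + R1: [0, 0, -1, 0, -1, -2]
R5 ← R5 + (2/5)·R1: [0, 1, 13/5, 1/5, 13/5, 22/5]
R3 ← R3 + (3/8)·R2: [0, 0, 9/20, -3/5, 1/5, -16/5]
R5 ← R5 − (1/8)·R2: [0, 0, 57/20, 1/5, 13/5, 22/5]
R4 ← R4 + (20/9)·R3: [0, 0, 0, -4/3, -5/9, -82/9]
R5 ← R5 − (19/3)·R3: [0, 0, 0, 4, 4/3, 74/3]
R5 ← R5 + (3)·R4: [0, 0, 0, 0, -1/3, -8/3]
5 nonzero rows, so rank(A) = 5.
A has 6 columns; by rank–nullity, nullity = 6 − 5 = 1.

1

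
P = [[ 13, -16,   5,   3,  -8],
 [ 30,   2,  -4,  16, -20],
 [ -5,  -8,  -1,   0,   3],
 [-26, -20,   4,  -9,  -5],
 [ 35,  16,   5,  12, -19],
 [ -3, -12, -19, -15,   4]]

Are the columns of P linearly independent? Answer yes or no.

yes

Row reduce P to echelon form.
R2 ← R2 − (30/13)·R1: [0, 506/13, -202/13, 118/13, -20/13]
R3 ← R3 + (5/13)·R1: [0, -184/13, 12/13, 15/13, -1/13]
R4 ← R4 + (2)·R1: [0, -52, 14, -3, -21]
R5 ← R5 − (35/13)·R1: [0, 768/13, -110/13, 51/13, 33/13]
R6 ← R6 + (3/13)·R1: [0, -204/13, -232/13, -186/13, 28/13]
R3 ← R3 + (4/11)·R2: [0, 0, -52/11, 49/11, -7/11]
R4 ← R4 + (338/253)·R2: [0, 0, -1710/253, 2309/253, -5833/253]
R5 ← R5 − (384/253)·R2: [0, 0, 3826/253, -2493/253, 1233/253]
R6 ← R6 + (102/253)·R2: [0, 0, -6100/253, -2694/253, 388/253]
R4 ← R4 − (855/598)·R3: [0, 0, 0, 1649/598, -13243/598]
R5 ← R5 + (1913/598)·R3: [0, 0, 0, 2629/598, 1697/598]
R6 ← R6 − (1525/299)·R3: [0, 0, 0, -9977/299, 1429/299]
R5 ← R5 − (2629/1649)·R4: [0, 0, 0, 0, 3700/97]
R6 ← R6 + (19954/1649)·R4: [0, 0, 0, 0, -25530/97]
R6 ← R6 + (69/10)·R5: [0, 0, 0, 0, 0]
5 pivots among 5 columns.
Every column is a pivot column, so the columns are linearly independent.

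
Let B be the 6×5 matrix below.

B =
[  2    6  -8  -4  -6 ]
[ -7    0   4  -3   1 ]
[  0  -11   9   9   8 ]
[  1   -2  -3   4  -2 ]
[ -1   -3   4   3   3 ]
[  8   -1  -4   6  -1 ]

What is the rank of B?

5

Row reduce to echelon form.
R2 ← R2 + (7/2)·R1: [0, 21, -24, -17, -20]
R4 ← R4 − (1/2)·R1: [0, -5, 1, 6, 1]
R5 ← R5 + (1/2)·R1: [0, 0, 0, 1, 0]
R6 ← R6 − (4)·R1: [0, -25, 28, 22, 23]
R3 ← R3 + (11/21)·R2: [0, 0, -25/7, 2/21, -52/21]
R4 ← R4 + (5/21)·R2: [0, 0, -33/7, 41/21, -79/21]
R6 ← R6 + (25/21)·R2: [0, 0, -4/7, 37/21, -17/21]
R4 ← R4 − (33/25)·R3: [0, 0, 0, 137/75, -37/75]
R6 ← R6 − (4/25)·R3: [0, 0, 0, 131/75, -31/75]
R5 ← R5 − (75/137)·R4: [0, 0, 0, 0, 37/137]
R6 ← R6 − (131/137)·R4: [0, 0, 0, 0, 8/137]
R6 ← R6 − (8/37)·R5: [0, 0, 0, 0, 0]
Echelon form has 5 nonzero rows, so rank(B) = 5.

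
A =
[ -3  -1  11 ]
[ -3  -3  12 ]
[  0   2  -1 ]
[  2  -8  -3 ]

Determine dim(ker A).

1

Row reduce to echelon form.
R2 ← R2 − R1: [0, -2, 1]
R4 ← R4 + (2/3)·R1: [0, -26/3, 13/3]
R3 ← R3 + R2: [0, 0, 0]
R4 ← R4 − (13/3)·R2: [0, 0, 0]
2 nonzero rows, so rank(A) = 2.
A has 3 columns; by rank–nullity, nullity = 3 − 2 = 1.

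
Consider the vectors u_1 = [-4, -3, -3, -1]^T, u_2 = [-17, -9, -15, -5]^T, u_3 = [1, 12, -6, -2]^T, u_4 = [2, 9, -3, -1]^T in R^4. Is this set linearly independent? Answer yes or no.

Form the matrix with these vectors as rows and row reduce.
R2 ← R2 − (17/4)·R1: [0, 15/4, -9/4, -3/4]
R3 ← R3 + (1/4)·R1: [0, 45/4, -27/4, -9/4]
R4 ← R4 + (1/2)·R1: [0, 15/2, -9/2, -3/2]
R3 ← R3 − (3)·R2: [0, 0, 0, 0]
R4 ← R4 − (2)·R2: [0, 0, 0, 0]
2 nonzero rows, so the 4 vectors span a space of dimension 2.
Since 2 < 4, the vectors are linearly dependent.

no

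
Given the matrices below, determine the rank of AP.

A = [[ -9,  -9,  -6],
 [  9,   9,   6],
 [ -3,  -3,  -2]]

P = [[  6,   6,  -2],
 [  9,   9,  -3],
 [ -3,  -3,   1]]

1

First compute AP:
[[-117, -117,  39],
 [117, 117, -39],
 [-39, -39,  13]]
Now row reduce the product.
R2 ← R2 + R1: [0, 0, 0]
R3 ← R3 − (1/3)·R1: [0, 0, 0]
1 nonzero row, so rank(AP) = 1.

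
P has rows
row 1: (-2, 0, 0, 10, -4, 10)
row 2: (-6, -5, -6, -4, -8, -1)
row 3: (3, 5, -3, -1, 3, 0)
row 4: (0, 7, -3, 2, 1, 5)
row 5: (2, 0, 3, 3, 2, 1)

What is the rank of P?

4

Row reduce to echelon form.
R2 ← R2 − (3)·R1: [0, -5, -6, -34, 4, -31]
R3 ← R3 + (3/2)·R1: [0, 5, -3, 14, -3, 15]
R5 ← R5 + R1: [0, 0, 3, 13, -2, 11]
R3 ← R3 + R2: [0, 0, -9, -20, 1, -16]
R4 ← R4 + (7/5)·R2: [0, 0, -57/5, -228/5, 33/5, -192/5]
R4 ← R4 − (19/15)·R3: [0, 0, 0, -304/15, 16/3, -272/15]
R5 ← R5 + (1/3)·R3: [0, 0, 0, 19/3, -5/3, 17/3]
R5 ← R5 + (5/16)·R4: [0, 0, 0, 0, 0, 0]
Echelon form has 4 nonzero rows, so rank(P) = 4.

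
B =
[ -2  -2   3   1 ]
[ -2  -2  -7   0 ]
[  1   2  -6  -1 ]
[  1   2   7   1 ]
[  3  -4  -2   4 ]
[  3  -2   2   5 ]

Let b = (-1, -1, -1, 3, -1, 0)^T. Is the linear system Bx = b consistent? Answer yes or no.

Row reduce the augmented matrix [B | b].
R2 ← R2 − R1: [0, 0, -10, -1, 0]
R3 ← R3 + (1/2)·R1: [0, 1, -9/2, -1/2, -3/2]
R4 ← R4 + (1/2)·R1: [0, 1, 17/2, 3/2, 5/2]
R5 ← R5 + (3/2)·R1: [0, -7, 5/2, 11/2, -5/2]
R6 ← R6 + (3/2)·R1: [0, -5, 13/2, 13/2, -3/2]
Swap R2 ↔ R3
R4 ← R4 − R2: [0, 0, 13, 2, 4]
R5 ← R5 + (7)·R2: [0, 0, -29, 2, -13]
R6 ← R6 + (5)·R2: [0, 0, -16, 4, -9]
R4 ← R4 + (13/10)·R3: [0, 0, 0, 7/10, 4]
R5 ← R5 − (29/10)·R3: [0, 0, 0, 49/10, -13]
R6 ← R6 − (8/5)·R3: [0, 0, 0, 28/5, -9]
R5 ← R5 − (7)·R4: [0, 0, 0, 0, -41]
R6 ← R6 − (8)·R4: [0, 0, 0, 0, -41]
R6 ← R6 − R5: [0, 0, 0, 0, 0]
The echelon form has 5 nonzero rows; the last pivot sits in the augmented column, so rank(B) = 4 but rank([B|b]) = 5.
Since the ranks differ, the system is inconsistent.

no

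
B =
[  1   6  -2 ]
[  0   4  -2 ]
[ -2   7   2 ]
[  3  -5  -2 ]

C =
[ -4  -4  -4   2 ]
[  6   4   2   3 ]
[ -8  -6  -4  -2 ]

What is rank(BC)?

2

First compute BC:
[[ 48,  32,  16,  24],
 [ 40,  28,  16,  16],
 [ 34,  24,  14,  13],
 [-26, -20, -14,  -5]]
Now row reduce the product.
R2 ← R2 − (5/6)·R1: [0, 4/3, 8/3, -4]
R3 ← R3 − (17/24)·R1: [0, 4/3, 8/3, -4]
R4 ← R4 + (13/24)·R1: [0, -8/3, -16/3, 8]
R3 ← R3 − R2: [0, 0, 0, 0]
R4 ← R4 + (2)·R2: [0, 0, 0, 0]
2 nonzero rows, so rank(BC) = 2.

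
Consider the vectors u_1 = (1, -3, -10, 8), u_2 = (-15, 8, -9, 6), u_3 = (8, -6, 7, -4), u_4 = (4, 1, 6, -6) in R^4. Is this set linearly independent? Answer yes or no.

yes

Form the matrix with these vectors as rows and row reduce.
R2 ← R2 + (15)·R1: [0, -37, -159, 126]
R3 ← R3 − (8)·R1: [0, 18, 87, -68]
R4 ← R4 − (4)·R1: [0, 13, 46, -38]
R3 ← R3 + (18/37)·R2: [0, 0, 357/37, -248/37]
R4 ← R4 + (13/37)·R2: [0, 0, -365/37, 232/37]
R4 ← R4 + (365/357)·R3: [0, 0, 0, -208/357]
4 nonzero rows, so the 4 vectors span a space of dimension 4.
Since 4 = 4, the vectors are linearly independent.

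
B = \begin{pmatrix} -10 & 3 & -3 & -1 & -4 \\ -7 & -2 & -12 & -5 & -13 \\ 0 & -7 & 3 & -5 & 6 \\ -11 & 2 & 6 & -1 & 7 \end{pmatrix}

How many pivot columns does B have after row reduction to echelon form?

Row reduce to echelon form.
R2 ← R2 − (7/10)·R1: [0, -41/10, -99/10, -43/10, -51/5]
R4 ← R4 − (11/10)·R1: [0, -13/10, 93/10, 1/10, 57/5]
R3 ← R3 − (70/41)·R2: [0, 0, 816/41, 96/41, 960/41]
R4 ← R4 − (13/41)·R2: [0, 0, 510/41, 60/41, 600/41]
R4 ← R4 − (5/8)·R3: [0, 0, 0, 0, 0]
Echelon form has 3 nonzero rows, so rank(B) = 3.
Each nonzero row contributes one pivot column: 3 pivot columns.

3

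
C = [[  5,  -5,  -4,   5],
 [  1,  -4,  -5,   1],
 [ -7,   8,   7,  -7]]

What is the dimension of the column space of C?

Row reduce to echelon form.
R2 ← R2 − (1/5)·R1: [0, -3, -21/5, 0]
R3 ← R3 + (7/5)·R1: [0, 1, 7/5, 0]
R3 ← R3 + (1/3)·R2: [0, 0, 0, 0]
Echelon form has 2 nonzero rows, so rank(C) = 2.
The column space has dimension equal to the rank: 2.

2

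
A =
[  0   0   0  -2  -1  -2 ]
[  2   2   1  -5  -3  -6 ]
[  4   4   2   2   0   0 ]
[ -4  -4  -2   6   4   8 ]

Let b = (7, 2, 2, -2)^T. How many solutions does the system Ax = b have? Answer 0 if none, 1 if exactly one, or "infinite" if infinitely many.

0

Row reduce the augmented matrix [A | b].
Swap R1 ↔ R2
R3 ← R3 − (2)·R1: [0, 0, 0, 12, 6, 12, -2]
R4 ← R4 + (2)·R1: [0, 0, 0, -4, -2, -4, 2]
R3 ← R3 + (6)·R2: [0, 0, 0, 0, 0, 0, 40]
R4 ← R4 − (2)·R2: [0, 0, 0, 0, 0, 0, -12]
R4 ← R4 + (3/10)·R3: [0, 0, 0, 0, 0, 0, 0]
The echelon form has 3 nonzero rows; the last pivot sits in the augmented column, so rank(A) = 2 but rank([A|b]) = 3.
Since the ranks differ, the system is inconsistent.
It has no solutions.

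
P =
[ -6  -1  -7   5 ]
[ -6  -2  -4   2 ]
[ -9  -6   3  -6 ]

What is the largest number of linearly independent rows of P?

2

Row reduce to echelon form.
R2 ← R2 − R1: [0, -1, 3, -3]
R3 ← R3 − (3/2)·R1: [0, -9/2, 27/2, -27/2]
R3 ← R3 − (9/2)·R2: [0, 0, 0, 0]
Echelon form has 2 nonzero rows, so rank(P) = 2.
The rank gives the maximum number of linearly independent rows: 2.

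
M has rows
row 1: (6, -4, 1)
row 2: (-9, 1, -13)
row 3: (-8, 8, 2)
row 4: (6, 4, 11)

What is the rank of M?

3

Row reduce to echelon form.
R2 ← R2 + (3/2)·R1: [0, -5, -23/2]
R3 ← R3 + (4/3)·R1: [0, 8/3, 10/3]
R4 ← R4 − R1: [0, 8, 10]
R3 ← R3 + (8/15)·R2: [0, 0, -14/5]
R4 ← R4 + (8/5)·R2: [0, 0, -42/5]
R4 ← R4 − (3)·R3: [0, 0, 0]
Echelon form has 3 nonzero rows, so rank(M) = 3.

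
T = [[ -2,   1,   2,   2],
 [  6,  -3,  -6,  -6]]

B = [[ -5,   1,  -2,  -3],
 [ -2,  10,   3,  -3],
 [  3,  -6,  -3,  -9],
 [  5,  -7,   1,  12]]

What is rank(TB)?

First compute TB:
[[ 24, -18,   3,   9],
 [-72,  54,  -9, -27]]
Now row reduce the product.
R2 ← R2 + (3)·R1: [0, 0, 0, 0]
1 nonzero row, so rank(TB) = 1.

1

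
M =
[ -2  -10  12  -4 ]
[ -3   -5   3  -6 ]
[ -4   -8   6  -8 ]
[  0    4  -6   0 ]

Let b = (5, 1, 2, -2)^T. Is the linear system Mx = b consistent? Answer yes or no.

no

Row reduce the augmented matrix [M | b].
R2 ← R2 − (3/2)·R1: [0, 10, -15, 0, -13/2]
R3 ← R3 − (2)·R1: [0, 12, -18, 0, -8]
R3 ← R3 − (6/5)·R2: [0, 0, 0, 0, -1/5]
R4 ← R4 − (2/5)·R2: [0, 0, 0, 0, 3/5]
R4 ← R4 + (3)·R3: [0, 0, 0, 0, 0]
The echelon form has 3 nonzero rows; the last pivot sits in the augmented column, so rank(M) = 2 but rank([M|b]) = 3.
Since the ranks differ, the system is inconsistent.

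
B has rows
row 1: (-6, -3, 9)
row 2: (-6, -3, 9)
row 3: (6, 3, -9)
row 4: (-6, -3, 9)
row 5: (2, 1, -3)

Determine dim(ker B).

Row reduce to echelon form.
R2 ← R2 − R1: [0, 0, 0]
R3 ← R3 + R1: [0, 0, 0]
R4 ← R4 − R1: [0, 0, 0]
R5 ← R5 + (1/3)·R1: [0, 0, 0]
1 nonzero row, so rank(B) = 1.
B has 3 columns; by rank–nullity, nullity = 3 − 1 = 2.

2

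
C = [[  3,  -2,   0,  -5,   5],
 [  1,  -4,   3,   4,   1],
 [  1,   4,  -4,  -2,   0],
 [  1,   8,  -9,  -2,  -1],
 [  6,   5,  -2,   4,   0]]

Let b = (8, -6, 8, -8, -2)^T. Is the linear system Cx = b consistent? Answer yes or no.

no

Row reduce the augmented matrix [C | b].
R2 ← R2 − (1/3)·R1: [0, -10/3, 3, 17/3, -2/3, -26/3]
R3 ← R3 − (1/3)·R1: [0, 14/3, -4, -1/3, -5/3, 16/3]
R4 ← R4 − (1/3)·R1: [0, 26/3, -9, -1/3, -8/3, -32/3]
R5 ← R5 − (2)·R1: [0, 9, -2, 14, -10, -18]
R3 ← R3 + (7/5)·R2: [0, 0, 1/5, 38/5, -13/5, -34/5]
R4 ← R4 + (13/5)·R2: [0, 0, -6/5, 72/5, -22/5, -166/5]
R5 ← R5 + (27/10)·R2: [0, 0, 61/10, 293/10, -59/5, -207/5]
R4 ← R4 + (6)·R3: [0, 0, 0, 60, -20, -74]
R5 ← R5 − (61/2)·R3: [0, 0, 0, -405/2, 135/2, 166]
R5 ← R5 + (27/8)·R4: [0, 0, 0, 0, 0, -335/4]
The echelon form has 5 nonzero rows; the last pivot sits in the augmented column, so rank(C) = 4 but rank([C|b]) = 5.
Since the ranks differ, the system is inconsistent.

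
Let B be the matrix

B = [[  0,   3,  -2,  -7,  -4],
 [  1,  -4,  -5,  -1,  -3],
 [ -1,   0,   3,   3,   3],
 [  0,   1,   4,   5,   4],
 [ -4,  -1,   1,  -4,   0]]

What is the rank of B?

Row reduce to echelon form.
Swap R1 ↔ R2
R3 ← R3 + R1: [0, -4, -2, 2, 0]
R5 ← R5 + (4)·R1: [0, -17, -19, -8, -12]
R3 ← R3 + (4/3)·R2: [0, 0, -14/3, -22/3, -16/3]
R4 ← R4 − (1/3)·R2: [0, 0, 14/3, 22/3, 16/3]
R5 ← R5 + (17/3)·R2: [0, 0, -91/3, -143/3, -104/3]
R4 ← R4 + R3: [0, 0, 0, 0, 0]
R5 ← R5 − (13/2)·R3: [0, 0, 0, 0, 0]
Echelon form has 3 nonzero rows, so rank(B) = 3.

3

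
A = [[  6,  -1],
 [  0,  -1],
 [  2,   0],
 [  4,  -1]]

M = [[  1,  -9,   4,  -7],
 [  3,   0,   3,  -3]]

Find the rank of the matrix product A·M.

2

First compute AM:
[[  3, -54,  21, -39],
 [ -3,   0,  -3,   3],
 [  2, -18,   8, -14],
 [  1, -36,  13, -25]]
Now row reduce the product.
R2 ← R2 + R1: [0, -54, 18, -36]
R3 ← R3 − (2/3)·R1: [0, 18, -6, 12]
R4 ← R4 − (1/3)·R1: [0, -18, 6, -12]
R3 ← R3 + (1/3)·R2: [0, 0, 0, 0]
R4 ← R4 − (1/3)·R2: [0, 0, 0, 0]
2 nonzero rows, so rank(AM) = 2.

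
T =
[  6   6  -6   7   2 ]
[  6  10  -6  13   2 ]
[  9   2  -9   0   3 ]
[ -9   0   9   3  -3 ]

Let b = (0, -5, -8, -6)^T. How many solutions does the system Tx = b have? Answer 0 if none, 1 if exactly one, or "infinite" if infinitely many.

Row reduce the augmented matrix [T | b].
R2 ← R2 − R1: [0, 4, 0, 6, 0, -5]
R3 ← R3 − (3/2)·R1: [0, -7, 0, -21/2, 0, -8]
R4 ← R4 + (3/2)·R1: [0, 9, 0, 27/2, 0, -6]
R3 ← R3 + (7/4)·R2: [0, 0, 0, 0, 0, -67/4]
R4 ← R4 − (9/4)·R2: [0, 0, 0, 0, 0, 21/4]
R4 ← R4 + (21/67)·R3: [0, 0, 0, 0, 0, 0]
The echelon form has 3 nonzero rows; the last pivot sits in the augmented column, so rank(T) = 2 but rank([T|b]) = 3.
Since the ranks differ, the system is inconsistent.
It has no solutions.

0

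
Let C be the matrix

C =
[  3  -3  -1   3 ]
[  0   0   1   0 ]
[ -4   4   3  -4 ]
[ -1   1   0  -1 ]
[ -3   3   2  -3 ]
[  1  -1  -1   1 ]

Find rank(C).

Row reduce to echelon form.
R3 ← R3 + (4/3)·R1: [0, 0, 5/3, 0]
R4 ← R4 + (1/3)·R1: [0, 0, -1/3, 0]
R5 ← R5 + R1: [0, 0, 1, 0]
R6 ← R6 − (1/3)·R1: [0, 0, -2/3, 0]
R3 ← R3 − (5/3)·R2: [0, 0, 0, 0]
R4 ← R4 + (1/3)·R2: [0, 0, 0, 0]
R5 ← R5 − R2: [0, 0, 0, 0]
R6 ← R6 + (2/3)·R2: [0, 0, 0, 0]
Echelon form has 2 nonzero rows, so rank(C) = 2.

2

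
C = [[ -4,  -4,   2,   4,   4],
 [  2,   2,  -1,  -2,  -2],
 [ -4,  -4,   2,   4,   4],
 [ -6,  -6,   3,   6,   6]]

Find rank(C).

1

Row reduce to echelon form.
R2 ← R2 + (1/2)·R1: [0, 0, 0, 0, 0]
R3 ← R3 − R1: [0, 0, 0, 0, 0]
R4 ← R4 − (3/2)·R1: [0, 0, 0, 0, 0]
Echelon form has 1 nonzero row, so rank(C) = 1.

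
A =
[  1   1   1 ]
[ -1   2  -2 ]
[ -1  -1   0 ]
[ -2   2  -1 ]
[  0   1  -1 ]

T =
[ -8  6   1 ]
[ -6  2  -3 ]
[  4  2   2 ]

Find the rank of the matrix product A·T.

3

First compute AT:
[[-10,  10,   0],
 [-12,  -6, -11],
 [ 14,  -8,   2],
 [  0, -10, -10],
 [-10,   0,  -5]]
Now row reduce the product.
R2 ← R2 − (6/5)·R1: [0, -18, -11]
R3 ← R3 + (7/5)·R1: [0, 6, 2]
R5 ← R5 − R1: [0, -10, -5]
R3 ← R3 + (1/3)·R2: [0, 0, -5/3]
R4 ← R4 − (5/9)·R2: [0, 0, -35/9]
R5 ← R5 − (5/9)·R2: [0, 0, 10/9]
R4 ← R4 − (7/3)·R3: [0, 0, 0]
R5 ← R5 + (2/3)·R3: [0, 0, 0]
3 nonzero rows, so rank(AT) = 3.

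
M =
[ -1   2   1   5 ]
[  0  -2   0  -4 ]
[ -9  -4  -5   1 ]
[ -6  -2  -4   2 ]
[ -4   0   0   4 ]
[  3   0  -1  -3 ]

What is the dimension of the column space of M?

Row reduce to echelon form.
R3 ← R3 − (9)·R1: [0, -22, -14, -44]
R4 ← R4 − (6)·R1: [0, -14, -10, -28]
R5 ← R5 − (4)·R1: [0, -8, -4, -16]
R6 ← R6 + (3)·R1: [0, 6, 2, 12]
R3 ← R3 − (11)·R2: [0, 0, -14, 0]
R4 ← R4 − (7)·R2: [0, 0, -10, 0]
R5 ← R5 − (4)·R2: [0, 0, -4, 0]
R6 ← R6 + (3)·R2: [0, 0, 2, 0]
R4 ← R4 − (5/7)·R3: [0, 0, 0, 0]
R5 ← R5 − (2/7)·R3: [0, 0, 0, 0]
R6 ← R6 + (1/7)·R3: [0, 0, 0, 0]
Echelon form has 3 nonzero rows, so rank(M) = 3.
The column space has dimension equal to the rank: 3.

3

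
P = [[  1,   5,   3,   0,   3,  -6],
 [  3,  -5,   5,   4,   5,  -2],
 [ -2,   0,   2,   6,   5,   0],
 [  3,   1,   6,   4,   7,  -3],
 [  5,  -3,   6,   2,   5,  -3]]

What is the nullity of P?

2

Row reduce to echelon form.
R2 ← R2 − (3)·R1: [0, -20, -4, 4, -4, 16]
R3 ← R3 + (2)·R1: [0, 10, 8, 6, 11, -12]
R4 ← R4 − (3)·R1: [0, -14, -3, 4, -2, 15]
R5 ← R5 − (5)·R1: [0, -28, -9, 2, -10, 27]
R3 ← R3 + (1/2)·R2: [0, 0, 6, 8, 9, -4]
R4 ← R4 − (7/10)·R2: [0, 0, -1/5, 6/5, 4/5, 19/5]
R5 ← R5 − (7/5)·R2: [0, 0, -17/5, -18/5, -22/5, 23/5]
R4 ← R4 + (1/30)·R3: [0, 0, 0, 22/15, 11/10, 11/3]
R5 ← R5 + (17/30)·R3: [0, 0, 0, 14/15, 7/10, 7/3]
R5 ← R5 − (7/11)·R4: [0, 0, 0, 0, 0, 0]
4 nonzero rows, so rank(P) = 4.
P has 6 columns; by rank–nullity, nullity = 6 − 4 = 2.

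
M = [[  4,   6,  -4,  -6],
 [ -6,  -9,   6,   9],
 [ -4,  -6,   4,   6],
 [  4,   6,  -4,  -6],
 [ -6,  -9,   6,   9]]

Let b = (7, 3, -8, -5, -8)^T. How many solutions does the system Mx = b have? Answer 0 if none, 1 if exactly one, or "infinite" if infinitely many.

Row reduce the augmented matrix [M | b].
R2 ← R2 + (3/2)·R1: [0, 0, 0, 0, 27/2]
R3 ← R3 + R1: [0, 0, 0, 0, -1]
R4 ← R4 − R1: [0, 0, 0, 0, -12]
R5 ← R5 + (3/2)·R1: [0, 0, 0, 0, 5/2]
R3 ← R3 + (2/27)·R2: [0, 0, 0, 0, 0]
R4 ← R4 + (8/9)·R2: [0, 0, 0, 0, 0]
R5 ← R5 − (5/27)·R2: [0, 0, 0, 0, 0]
The echelon form has 2 nonzero rows; the last pivot sits in the augmented column, so rank(M) = 1 but rank([M|b]) = 2.
Since the ranks differ, the system is inconsistent.
It has no solutions.

0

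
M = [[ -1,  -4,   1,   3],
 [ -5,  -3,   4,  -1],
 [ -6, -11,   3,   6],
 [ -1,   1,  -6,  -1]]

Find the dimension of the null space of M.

Row reduce to echelon form.
R2 ← R2 − (5)·R1: [0, 17, -1, -16]
R3 ← R3 − (6)·R1: [0, 13, -3, -12]
R4 ← R4 − R1: [0, 5, -7, -4]
R3 ← R3 − (13/17)·R2: [0, 0, -38/17, 4/17]
R4 ← R4 − (5/17)·R2: [0, 0, -114/17, 12/17]
R4 ← R4 − (3)·R3: [0, 0, 0, 0]
3 nonzero rows, so rank(M) = 3.
M has 4 columns; by rank–nullity, nullity = 4 − 3 = 1.

1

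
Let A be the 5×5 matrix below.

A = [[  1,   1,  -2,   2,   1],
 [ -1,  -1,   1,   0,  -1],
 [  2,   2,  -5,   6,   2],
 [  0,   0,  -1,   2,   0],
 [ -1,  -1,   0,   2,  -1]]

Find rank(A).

2

Row reduce to echelon form.
R2 ← R2 + R1: [0, 0, -1, 2, 0]
R3 ← R3 − (2)·R1: [0, 0, -1, 2, 0]
R5 ← R5 + R1: [0, 0, -2, 4, 0]
R3 ← R3 − R2: [0, 0, 0, 0, 0]
R4 ← R4 − R2: [0, 0, 0, 0, 0]
R5 ← R5 − (2)·R2: [0, 0, 0, 0, 0]
Echelon form has 2 nonzero rows, so rank(A) = 2.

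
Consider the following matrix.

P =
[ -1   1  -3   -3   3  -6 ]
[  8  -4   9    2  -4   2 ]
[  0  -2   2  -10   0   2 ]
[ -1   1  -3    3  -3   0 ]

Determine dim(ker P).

Row reduce to echelon form.
R2 ← R2 + (8)·R1: [0, 4, -15, -22, 20, -46]
R4 ← R4 − R1: [0, 0, 0, 6, -6, 6]
R3 ← R3 + (1/2)·R2: [0, 0, -11/2, -21, 10, -21]
4 nonzero rows, so rank(P) = 4.
P has 6 columns; by rank–nullity, nullity = 6 − 4 = 2.

2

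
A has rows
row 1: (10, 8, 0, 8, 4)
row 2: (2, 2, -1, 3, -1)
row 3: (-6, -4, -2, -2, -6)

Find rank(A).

Row reduce to echelon form.
R2 ← R2 − (1/5)·R1: [0, 2/5, -1, 7/5, -9/5]
R3 ← R3 + (3/5)·R1: [0, 4/5, -2, 14/5, -18/5]
R3 ← R3 − (2)·R2: [0, 0, 0, 0, 0]
Echelon form has 2 nonzero rows, so rank(A) = 2.

2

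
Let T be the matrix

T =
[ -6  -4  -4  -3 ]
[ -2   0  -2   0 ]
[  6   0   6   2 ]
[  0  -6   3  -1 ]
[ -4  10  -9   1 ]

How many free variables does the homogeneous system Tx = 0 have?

1

Row reduce to echelon form.
R2 ← R2 − (1/3)·R1: [0, 4/3, -2/3, 1]
R3 ← R3 + R1: [0, -4, 2, -1]
R5 ← R5 − (2/3)·R1: [0, 38/3, -19/3, 3]
R3 ← R3 + (3)·R2: [0, 0, 0, 2]
R4 ← R4 + (9/2)·R2: [0, 0, 0, 7/2]
R5 ← R5 − (19/2)·R2: [0, 0, 0, -13/2]
R4 ← R4 − (7/4)·R3: [0, 0, 0, 0]
R5 ← R5 + (13/4)·R3: [0, 0, 0, 0]
3 nonzero rows, so rank(T) = 3.
T has 4 columns; by rank–nullity, nullity = 4 − 3 = 1.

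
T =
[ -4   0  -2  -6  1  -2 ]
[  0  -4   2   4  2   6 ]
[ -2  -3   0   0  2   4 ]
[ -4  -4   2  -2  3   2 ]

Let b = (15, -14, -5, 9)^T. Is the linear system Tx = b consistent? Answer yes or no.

Row reduce the augmented matrix [T | b].
R3 ← R3 − (1/2)·R1: [0, -3, 1, 3, 3/2, 5, -25/2]
R4 ← R4 − R1: [0, -4, 4, 4, 2, 4, -6]
R3 ← R3 − (3/4)·R2: [0, 0, -1/2, 0, 0, 1/2, -2]
R4 ← R4 − R2: [0, 0, 2, 0, 0, -2, 8]
R4 ← R4 + (4)·R3: [0, 0, 0, 0, 0, 0, 0]
The echelon form has 3 nonzero rows, and every pivot lies in the first 6 columns, so rank(T) = rank([T|b]) = 3.
The system is consistent.

yes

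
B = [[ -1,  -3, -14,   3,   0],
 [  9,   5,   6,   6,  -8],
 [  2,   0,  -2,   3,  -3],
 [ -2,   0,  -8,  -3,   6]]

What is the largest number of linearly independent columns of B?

Row reduce to echelon form.
R2 ← R2 + (9)·R1: [0, -22, -120, 33, -8]
R3 ← R3 + (2)·R1: [0, -6, -30, 9, -3]
R4 ← R4 − (2)·R1: [0, 6, 20, -9, 6]
R3 ← R3 − (3/11)·R2: [0, 0, 30/11, 0, -9/11]
R4 ← R4 + (3/11)·R2: [0, 0, -140/11, 0, 42/11]
R4 ← R4 + (14/3)·R3: [0, 0, 0, 0, 0]
Echelon form has 3 nonzero rows, so rank(B) = 3.
The rank gives the maximum number of linearly independent columns: 3.

3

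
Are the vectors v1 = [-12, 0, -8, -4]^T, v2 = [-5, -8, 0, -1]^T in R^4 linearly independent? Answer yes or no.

yes

Form the matrix with these vectors as rows and row reduce.
R2 ← R2 − (5/12)·R1: [0, -8, 10/3, 2/3]
2 nonzero rows, so the 2 vectors span a space of dimension 2.
Since 2 = 2, the vectors are linearly independent.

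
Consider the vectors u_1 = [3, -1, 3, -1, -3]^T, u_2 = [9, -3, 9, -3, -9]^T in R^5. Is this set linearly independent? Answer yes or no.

Form the matrix with these vectors as rows and row reduce.
R2 ← R2 − (3)·R1: [0, 0, 0, 0, 0]
1 nonzero row, so the 2 vectors span a space of dimension 1.
Since 1 < 2, the vectors are linearly dependent.

no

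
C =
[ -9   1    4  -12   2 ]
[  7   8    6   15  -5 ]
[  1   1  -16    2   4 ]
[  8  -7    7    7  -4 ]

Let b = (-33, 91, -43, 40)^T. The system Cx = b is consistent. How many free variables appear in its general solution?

Row reduce the augmented matrix [C | b].
R2 ← R2 + (7/9)·R1: [0, 79/9, 82/9, 17/3, -31/9, 196/3]
R3 ← R3 + (1/9)·R1: [0, 10/9, -140/9, 2/3, 38/9, -140/3]
R4 ← R4 + (8/9)·R1: [0, -55/9, 95/9, -11/3, -20/9, 32/3]
R3 ← R3 − (10/79)·R2: [0, 0, -1320/79, -4/79, 368/79, -4340/79]
R4 ← R4 + (55/79)·R2: [0, 0, 1335/79, 22/79, -365/79, 4436/79]
R4 ← R4 + (89/88)·R3: [0, 0, 0, 5/22, 1/11, 13/22]
The echelon form has 4 nonzero rows, and every pivot lies in the first 5 columns, so rank(C) = rank([C|b]) = 4.
The system is consistent.
Free variables = (unknowns) − (rank) = 5 − 4 = 1.

1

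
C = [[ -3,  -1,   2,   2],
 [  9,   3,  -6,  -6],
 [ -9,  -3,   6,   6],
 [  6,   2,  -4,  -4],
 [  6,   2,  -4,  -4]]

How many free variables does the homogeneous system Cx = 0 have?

3

Row reduce to echelon form.
R2 ← R2 + (3)·R1: [0, 0, 0, 0]
R3 ← R3 − (3)·R1: [0, 0, 0, 0]
R4 ← R4 + (2)·R1: [0, 0, 0, 0]
R5 ← R5 + (2)·R1: [0, 0, 0, 0]
1 nonzero row, so rank(C) = 1.
C has 4 columns; by rank–nullity, nullity = 4 − 1 = 3.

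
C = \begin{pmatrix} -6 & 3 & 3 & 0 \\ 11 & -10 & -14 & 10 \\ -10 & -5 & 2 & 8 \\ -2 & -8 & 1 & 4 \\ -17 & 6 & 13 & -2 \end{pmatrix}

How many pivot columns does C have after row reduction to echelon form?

Row reduce to echelon form.
R2 ← R2 + (11/6)·R1: [0, -9/2, -17/2, 10]
R3 ← R3 − (5/3)·R1: [0, -10, -3, 8]
R4 ← R4 − (1/3)·R1: [0, -9, 0, 4]
R5 ← R5 − (17/6)·R1: [0, -5/2, 9/2, -2]
R3 ← R3 − (20/9)·R2: [0, 0, 143/9, -128/9]
R4 ← R4 − (2)·R2: [0, 0, 17, -16]
R5 ← R5 − (5/9)·R2: [0, 0, 83/9, -68/9]
R4 ← R4 − (153/143)·R3: [0, 0, 0, -112/143]
R5 ← R5 − (83/143)·R3: [0, 0, 0, 100/143]
R5 ← R5 + (25/28)·R4: [0, 0, 0, 0]
Echelon form has 4 nonzero rows, so rank(C) = 4.
Each nonzero row contributes one pivot column: 4 pivot columns.

4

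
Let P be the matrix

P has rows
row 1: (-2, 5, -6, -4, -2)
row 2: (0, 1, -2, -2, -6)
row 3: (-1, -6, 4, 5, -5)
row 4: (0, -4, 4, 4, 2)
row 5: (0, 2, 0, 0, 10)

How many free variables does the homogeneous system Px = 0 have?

2

Row reduce to echelon form.
R3 ← R3 − (1/2)·R1: [0, -17/2, 7, 7, -4]
R3 ← R3 + (17/2)·R2: [0, 0, -10, -10, -55]
R4 ← R4 + (4)·R2: [0, 0, -4, -4, -22]
R5 ← R5 − (2)·R2: [0, 0, 4, 4, 22]
R4 ← R4 − (2/5)·R3: [0, 0, 0, 0, 0]
R5 ← R5 + (2/5)·R3: [0, 0, 0, 0, 0]
3 nonzero rows, so rank(P) = 3.
P has 5 columns; by rank–nullity, nullity = 5 − 3 = 2.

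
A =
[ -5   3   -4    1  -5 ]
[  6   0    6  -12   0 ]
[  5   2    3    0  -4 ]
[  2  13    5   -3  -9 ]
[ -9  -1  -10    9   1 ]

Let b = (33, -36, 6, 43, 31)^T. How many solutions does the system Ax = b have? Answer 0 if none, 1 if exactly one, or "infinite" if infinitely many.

1

Row reduce the augmented matrix [A | b].
R2 ← R2 + (6/5)·R1: [0, 18/5, 6/5, -54/5, -6, 18/5]
R3 ← R3 + R1: [0, 5, -1, 1, -9, 39]
R4 ← R4 + (2/5)·R1: [0, 71/5, 17/5, -13/5, -11, 281/5]
R5 ← R5 − (9/5)·R1: [0, -32/5, -14/5, 36/5, 10, -142/5]
R3 ← R3 − (25/18)·R2: [0, 0, -8/3, 16, -2/3, 34]
R4 ← R4 − (71/18)·R2: [0, 0, -4/3, 40, 38/3, 42]
R5 ← R5 + (16/9)·R2: [0, 0, -2/3, -12, -2/3, -22]
R4 ← R4 − (1/2)·R3: [0, 0, 0, 32, 13, 25]
R5 ← R5 − (1/4)·R3: [0, 0, 0, -16, -1/2, -61/2]
R5 ← R5 + (1/2)·R4: [0, 0, 0, 0, 6, -18]
The echelon form has 5 nonzero rows, and every pivot lies in the first 5 columns, so rank(A) = rank([A|b]) = 5.
The system is consistent.
rank = 5 = number of unknowns, so the solution is unique.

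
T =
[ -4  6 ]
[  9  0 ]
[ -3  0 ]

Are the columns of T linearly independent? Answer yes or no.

Row reduce T to echelon form.
R2 ← R2 + (9/4)·R1: [0, 27/2]
R3 ← R3 − (3/4)·R1: [0, -9/2]
R3 ← R3 + (1/3)·R2: [0, 0]
2 pivots among 2 columns.
Every column is a pivot column, so the columns are linearly independent.

yes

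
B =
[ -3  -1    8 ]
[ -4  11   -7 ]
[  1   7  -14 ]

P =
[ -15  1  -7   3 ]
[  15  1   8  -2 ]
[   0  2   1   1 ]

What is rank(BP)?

First compute BP:
[[ 30,  12,  21,   1],
 [225,  -7, 109, -41],
 [ 90, -20,  35, -25]]
Now row reduce the product.
R2 ← R2 − (15/2)·R1: [0, -97, -97/2, -97/2]
R3 ← R3 − (3)·R1: [0, -56, -28, -28]
R3 ← R3 − (56/97)·R2: [0, 0, 0, 0]
2 nonzero rows, so rank(BP) = 2.

2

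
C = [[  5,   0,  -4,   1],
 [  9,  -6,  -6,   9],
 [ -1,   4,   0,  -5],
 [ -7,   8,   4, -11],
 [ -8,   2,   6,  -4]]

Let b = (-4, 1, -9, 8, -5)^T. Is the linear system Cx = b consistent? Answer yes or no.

no

Row reduce the augmented matrix [C | b].
R2 ← R2 − (9/5)·R1: [0, -6, 6/5, 36/5, 41/5]
R3 ← R3 + (1/5)·R1: [0, 4, -4/5, -24/5, -49/5]
R4 ← R4 + (7/5)·R1: [0, 8, -8/5, -48/5, 12/5]
R5 ← R5 + (8/5)·R1: [0, 2, -2/5, -12/5, -57/5]
R3 ← R3 + (2/3)·R2: [0, 0, 0, 0, -13/3]
R4 ← R4 + (4/3)·R2: [0, 0, 0, 0, 40/3]
R5 ← R5 + (1/3)·R2: [0, 0, 0, 0, -26/3]
R4 ← R4 + (40/13)·R3: [0, 0, 0, 0, 0]
R5 ← R5 − (2)·R3: [0, 0, 0, 0, 0]
The echelon form has 3 nonzero rows; the last pivot sits in the augmented column, so rank(C) = 2 but rank([C|b]) = 3.
Since the ranks differ, the system is inconsistent.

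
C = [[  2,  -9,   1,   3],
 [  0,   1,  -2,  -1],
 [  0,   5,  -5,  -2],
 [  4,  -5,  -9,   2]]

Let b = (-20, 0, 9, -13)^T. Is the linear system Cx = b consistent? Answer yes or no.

Row reduce the augmented matrix [C | b].
R4 ← R4 − (2)·R1: [0, 13, -11, -4, 27]
R3 ← R3 − (5)·R2: [0, 0, 5, 3, 9]
R4 ← R4 − (13)·R2: [0, 0, 15, 9, 27]
R4 ← R4 − (3)·R3: [0, 0, 0, 0, 0]
The echelon form has 3 nonzero rows, and every pivot lies in the first 4 columns, so rank(C) = rank([C|b]) = 3.
The system is consistent.

yes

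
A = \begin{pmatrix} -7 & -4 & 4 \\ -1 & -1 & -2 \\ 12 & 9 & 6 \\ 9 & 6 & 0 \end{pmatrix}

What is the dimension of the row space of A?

2

Row reduce to echelon form.
R2 ← R2 − (1/7)·R1: [0, -3/7, -18/7]
R3 ← R3 + (12/7)·R1: [0, 15/7, 90/7]
R4 ← R4 + (9/7)·R1: [0, 6/7, 36/7]
R3 ← R3 + (5)·R2: [0, 0, 0]
R4 ← R4 + (2)·R2: [0, 0, 0]
Echelon form has 2 nonzero rows, so rank(A) = 2.
The row space has dimension equal to the rank: 2.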